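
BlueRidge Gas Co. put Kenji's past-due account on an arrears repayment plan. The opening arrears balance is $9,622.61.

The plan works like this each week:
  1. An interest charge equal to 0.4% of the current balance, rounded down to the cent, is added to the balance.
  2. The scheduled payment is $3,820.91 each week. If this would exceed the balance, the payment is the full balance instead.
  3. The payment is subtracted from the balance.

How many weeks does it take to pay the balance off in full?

3

Week 1: $9,622.61 +$38.49 interest = $9,661.10; pay $3,820.91 → $5,840.19
Week 2: $5,840.19 +$23.36 interest = $5,863.55; pay $3,820.91 → $2,042.64
Week 3: $2,042.64 +$8.17 interest = $2,050.81; pay $2,050.81 → $0.00
Balance reaches $0.00 in week 3.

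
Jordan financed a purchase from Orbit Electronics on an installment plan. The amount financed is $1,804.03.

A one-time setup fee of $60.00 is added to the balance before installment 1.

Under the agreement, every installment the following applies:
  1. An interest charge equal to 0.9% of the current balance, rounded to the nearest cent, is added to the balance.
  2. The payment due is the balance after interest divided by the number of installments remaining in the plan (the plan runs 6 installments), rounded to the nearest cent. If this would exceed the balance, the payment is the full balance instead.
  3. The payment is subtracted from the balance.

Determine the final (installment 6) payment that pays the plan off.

# | Opening | Interest | Payment | End bal
1 | $1,864.03 | $16.78 | $313.47 | $1,567.34
2 | $1,567.34 | $14.11 | $316.29 | $1,265.16
3 | $1,265.16 | $11.39 | $319.14 | $957.41
4 | $957.41 | $8.62 | $322.01 | $644.02
5 | $644.02 | $5.80 | $324.91 | $324.91
6 | $324.91 | $2.92 | $327.83 | $0.00

$327.83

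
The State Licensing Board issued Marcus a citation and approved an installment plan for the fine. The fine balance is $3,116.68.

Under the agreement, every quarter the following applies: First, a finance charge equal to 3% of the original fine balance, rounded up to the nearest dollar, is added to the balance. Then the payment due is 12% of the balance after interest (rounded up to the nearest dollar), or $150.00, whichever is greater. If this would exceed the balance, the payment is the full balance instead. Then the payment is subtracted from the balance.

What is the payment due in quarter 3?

Quarter 1: opening $3,116.68; interest $94.00 → $3,210.68; payment $386.00; balance $2,824.68
Quarter 2: opening $2,824.68; interest $94.00 → $2,918.68; payment $351.00; balance $2,567.68
Quarter 3: opening $2,567.68; interest $94.00 → $2,661.68; payment $320.00; balance $2,341.68

$320.00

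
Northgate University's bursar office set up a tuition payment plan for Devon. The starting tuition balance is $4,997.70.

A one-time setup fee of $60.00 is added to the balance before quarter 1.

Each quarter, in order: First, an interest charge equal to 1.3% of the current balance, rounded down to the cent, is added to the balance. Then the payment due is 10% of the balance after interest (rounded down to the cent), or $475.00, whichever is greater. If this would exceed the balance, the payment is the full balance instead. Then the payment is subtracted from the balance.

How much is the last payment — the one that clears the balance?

Quarter 1: opening $5,057.70; interest $65.75 → $5,123.45; payment $512.34; balance $4,611.11
Quarter 2: opening $4,611.11; interest $59.94 → $4,671.05; payment $475.00; balance $4,196.05
Quarter 3: opening $4,196.05; interest $54.54 → $4,250.59; payment $475.00; balance $3,775.59
Quarter 4: opening $3,775.59; interest $49.08 → $3,824.67; payment $475.00; balance $3,349.67
Quarter 5: opening $3,349.67; interest $43.54 → $3,393.21; payment $475.00; balance $2,918.21
Quarter 6: opening $2,918.21; interest $37.93 → $2,956.14; payment $475.00; balance $2,481.14
Quarter 7: opening $2,481.14; interest $32.25 → $2,513.39; payment $475.00; balance $2,038.39
Quarter 8: opening $2,038.39; interest $26.49 → $2,064.88; payment $475.00; balance $1,589.88
Quarter 9: opening $1,589.88; interest $20.66 → $1,610.54; payment $475.00; balance $1,135.54
Quarter 10: opening $1,135.54; interest $14.76 → $1,150.30; payment $475.00; balance $675.30
Quarter 11: opening $675.30; interest $8.77 → $684.07; payment $475.00; balance $209.07
Quarter 12: opening $209.07; interest $2.71 → $211.78; payment $211.78; balance $0.00

$211.78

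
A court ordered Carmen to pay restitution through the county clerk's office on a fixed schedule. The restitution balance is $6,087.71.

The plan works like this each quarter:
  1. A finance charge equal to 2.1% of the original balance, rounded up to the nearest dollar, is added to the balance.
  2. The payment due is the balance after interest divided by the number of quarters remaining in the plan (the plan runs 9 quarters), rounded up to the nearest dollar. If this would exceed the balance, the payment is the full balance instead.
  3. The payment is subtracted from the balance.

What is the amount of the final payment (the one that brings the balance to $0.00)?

Quarter 1: $6,087.71 +$128.00 interest = $6,215.71; pay $691.00 → $5,524.71
Quarter 2: $5,524.71 +$128.00 interest = $5,652.71; pay $707.00 → $4,945.71
Quarter 3: $4,945.71 +$128.00 interest = $5,073.71; pay $725.00 → $4,348.71
Quarter 4: $4,348.71 +$128.00 interest = $4,476.71; pay $747.00 → $3,729.71
Quarter 5: $3,729.71 +$128.00 interest = $3,857.71; pay $772.00 → $3,085.71
Quarter 6: $3,085.71 +$128.00 interest = $3,213.71; pay $804.00 → $2,409.71
Quarter 7: $2,409.71 +$128.00 interest = $2,537.71; pay $846.00 → $1,691.71
Quarter 8: $1,691.71 +$128.00 interest = $1,819.71; pay $910.00 → $909.71
Quarter 9: $909.71 +$128.00 interest = $1,037.71; pay $1,037.71 → $0.00

$1,037.71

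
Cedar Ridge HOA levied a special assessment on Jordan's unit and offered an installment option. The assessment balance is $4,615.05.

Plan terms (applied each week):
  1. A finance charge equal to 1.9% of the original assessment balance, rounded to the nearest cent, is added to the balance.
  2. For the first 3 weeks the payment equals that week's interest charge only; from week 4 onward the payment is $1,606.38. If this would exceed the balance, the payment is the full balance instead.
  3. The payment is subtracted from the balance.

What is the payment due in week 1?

$87.69

Week 1: $4,615.05 +$87.69 interest = $4,702.74; pay $87.69 → $4,615.05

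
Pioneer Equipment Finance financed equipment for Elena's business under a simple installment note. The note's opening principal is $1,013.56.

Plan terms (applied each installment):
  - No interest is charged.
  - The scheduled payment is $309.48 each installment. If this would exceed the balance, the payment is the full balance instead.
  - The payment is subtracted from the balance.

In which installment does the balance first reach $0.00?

4

Installment 1: opening $1,013.56; payment $309.48; balance $704.08
Installment 2: opening $704.08; payment $309.48; balance $394.60
Installment 3: opening $394.60; payment $309.48; balance $85.12
Installment 4: opening $85.12; payment $85.12; balance $0.00
Balance reaches $0.00 in installment 4.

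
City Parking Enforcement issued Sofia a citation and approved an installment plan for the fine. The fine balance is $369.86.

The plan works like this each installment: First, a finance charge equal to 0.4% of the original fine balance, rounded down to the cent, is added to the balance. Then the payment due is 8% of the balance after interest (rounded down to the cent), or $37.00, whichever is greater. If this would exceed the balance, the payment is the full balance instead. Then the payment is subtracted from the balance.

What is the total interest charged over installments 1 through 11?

$16.17

# | Opening | Interest | Payment | End bal
1 | $369.86 | $1.47 | $37.00 | $334.33
2 | $334.33 | $1.47 | $37.00 | $298.80
3 | $298.80 | $1.47 | $37.00 | $263.27
4 | $263.27 | $1.47 | $37.00 | $227.74
5 | $227.74 | $1.47 | $37.00 | $192.21
6 | $192.21 | $1.47 | $37.00 | $156.68
7 | $156.68 | $1.47 | $37.00 | $121.15
8 | $121.15 | $1.47 | $37.00 | $85.62
9 | $85.62 | $1.47 | $37.00 | $50.09
10 | $50.09 | $1.47 | $37.00 | $14.56
11 | $14.56 | $1.47 | $16.03 | $0.00
Total interest: $1.47 + $1.47 + $1.47 + $1.47 + $1.47 + $1.47 + $1.47 + $1.47 + $1.47 + $1.47 + $1.47 = $16.17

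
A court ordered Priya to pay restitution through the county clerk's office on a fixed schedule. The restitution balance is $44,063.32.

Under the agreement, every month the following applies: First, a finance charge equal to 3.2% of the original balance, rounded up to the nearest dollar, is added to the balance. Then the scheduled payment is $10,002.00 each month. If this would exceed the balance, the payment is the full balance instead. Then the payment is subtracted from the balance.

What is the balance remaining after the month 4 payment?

$9,699.32

# | Opening | Interest | Payment | End bal
1 | $44,063.32 | $1,411.00 | $10,002.00 | $35,472.32
2 | $35,472.32 | $1,411.00 | $10,002.00 | $26,881.32
3 | $26,881.32 | $1,411.00 | $10,002.00 | $18,290.32
4 | $18,290.32 | $1,411.00 | $10,002.00 | $9,699.32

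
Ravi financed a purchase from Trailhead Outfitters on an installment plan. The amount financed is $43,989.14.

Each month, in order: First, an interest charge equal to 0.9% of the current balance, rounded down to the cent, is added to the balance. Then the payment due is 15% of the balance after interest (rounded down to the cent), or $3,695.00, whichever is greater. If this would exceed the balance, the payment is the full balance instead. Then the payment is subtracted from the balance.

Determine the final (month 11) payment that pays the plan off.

Month 1: $43,989.14 +$395.90 interest = $44,385.04; pay $6,657.75 → $37,727.29
Month 2: $37,727.29 +$339.54 interest = $38,066.83; pay $5,710.02 → $32,356.81
Month 3: $32,356.81 +$291.21 interest = $32,648.02; pay $4,897.20 → $27,750.82
Month 4: $27,750.82 +$249.75 interest = $28,000.57; pay $4,200.08 → $23,800.49
Month 5: $23,800.49 +$214.20 interest = $24,014.69; pay $3,695.00 → $20,319.69
Month 6: $20,319.69 +$182.87 interest = $20,502.56; pay $3,695.00 → $16,807.56
Month 7: $16,807.56 +$151.26 interest = $16,958.82; pay $3,695.00 → $13,263.82
Month 8: $13,263.82 +$119.37 interest = $13,383.19; pay $3,695.00 → $9,688.19
Month 9: $9,688.19 +$87.19 interest = $9,775.38; pay $3,695.00 → $6,080.38
Month 10: $6,080.38 +$54.72 interest = $6,135.10; pay $3,695.00 → $2,440.10
Month 11: $2,440.10 +$21.96 interest = $2,462.06; pay $2,462.06 → $0.00

$2,462.06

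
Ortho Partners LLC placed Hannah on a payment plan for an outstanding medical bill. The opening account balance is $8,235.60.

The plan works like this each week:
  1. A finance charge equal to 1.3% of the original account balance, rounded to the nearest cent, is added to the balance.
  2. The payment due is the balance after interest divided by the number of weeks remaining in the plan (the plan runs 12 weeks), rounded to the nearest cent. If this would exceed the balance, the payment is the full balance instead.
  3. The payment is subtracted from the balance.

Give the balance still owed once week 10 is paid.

Week 1: opening $8,235.60; interest $107.06 → $8,342.66; payment $695.22; balance $7,647.44
Week 2: opening $7,647.44; interest $107.06 → $7,754.50; payment $704.95; balance $7,049.55
Week 3: opening $7,049.55; interest $107.06 → $7,156.61; payment $715.66; balance $6,440.95
Week 4: opening $6,440.95; interest $107.06 → $6,548.01; payment $727.56; balance $5,820.45
Week 5: opening $5,820.45; interest $107.06 → $5,927.51; payment $740.94; balance $5,186.57
Week 6: opening $5,186.57; interest $107.06 → $5,293.63; payment $756.23; balance $4,537.40
Week 7: opening $4,537.40; interest $107.06 → $4,644.46; payment $774.08; balance $3,870.38
Week 8: opening $3,870.38; interest $107.06 → $3,977.44; payment $795.49; balance $3,181.95
Week 9: opening $3,181.95; interest $107.06 → $3,289.01; payment $822.25; balance $2,466.76
Week 10: opening $2,466.76; interest $107.06 → $2,573.82; payment $857.94; balance $1,715.88

$1,715.88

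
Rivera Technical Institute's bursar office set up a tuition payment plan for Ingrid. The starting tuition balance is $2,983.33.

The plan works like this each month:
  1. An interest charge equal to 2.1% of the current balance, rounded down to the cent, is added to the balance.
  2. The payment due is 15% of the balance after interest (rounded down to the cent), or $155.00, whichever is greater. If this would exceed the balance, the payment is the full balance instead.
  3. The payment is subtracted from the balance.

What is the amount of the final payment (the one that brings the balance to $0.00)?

Month 1: opening $2,983.33; interest $62.64 → $3,045.97; payment $456.89; balance $2,589.08
Month 2: opening $2,589.08; interest $54.37 → $2,643.45; payment $396.51; balance $2,246.94
Month 3: opening $2,246.94; interest $47.18 → $2,294.12; payment $344.11; balance $1,950.01
Month 4: opening $1,950.01; interest $40.95 → $1,990.96; payment $298.64; balance $1,692.32
Month 5: opening $1,692.32; interest $35.53 → $1,727.85; payment $259.17; balance $1,468.68
Month 6: opening $1,468.68; interest $30.84 → $1,499.52; payment $224.92; balance $1,274.60
Month 7: opening $1,274.60; interest $26.76 → $1,301.36; payment $195.20; balance $1,106.16
Month 8: opening $1,106.16; interest $23.22 → $1,129.38; payment $169.40; balance $959.98
Month 9: opening $959.98; interest $20.15 → $980.13; payment $155.00; balance $825.13
Month 10: opening $825.13; interest $17.32 → $842.45; payment $155.00; balance $687.45
Month 11: opening $687.45; interest $14.43 → $701.88; payment $155.00; balance $546.88
Month 12: opening $546.88; interest $11.48 → $558.36; payment $155.00; balance $403.36
Month 13: opening $403.36; interest $8.47 → $411.83; payment $155.00; balance $256.83
Month 14: opening $256.83; interest $5.39 → $262.22; payment $155.00; balance $107.22
Month 15: opening $107.22; interest $2.25 → $109.47; payment $109.47; balance $0.00

$109.47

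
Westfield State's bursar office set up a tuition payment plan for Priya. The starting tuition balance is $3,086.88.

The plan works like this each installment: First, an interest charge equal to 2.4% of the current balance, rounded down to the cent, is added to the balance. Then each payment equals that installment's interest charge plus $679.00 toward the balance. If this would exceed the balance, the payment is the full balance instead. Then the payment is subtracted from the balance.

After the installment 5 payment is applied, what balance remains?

$0.00

Installment 1: $3,086.88 +$74.08 interest = $3,160.96; pay $753.08 → $2,407.88
Installment 2: $2,407.88 +$57.78 interest = $2,465.66; pay $736.78 → $1,728.88
Installment 3: $1,728.88 +$41.49 interest = $1,770.37; pay $720.49 → $1,049.88
Installment 4: $1,049.88 +$25.19 interest = $1,075.07; pay $704.19 → $370.88
Installment 5: $370.88 +$8.90 interest = $379.78; pay $379.78 → $0.00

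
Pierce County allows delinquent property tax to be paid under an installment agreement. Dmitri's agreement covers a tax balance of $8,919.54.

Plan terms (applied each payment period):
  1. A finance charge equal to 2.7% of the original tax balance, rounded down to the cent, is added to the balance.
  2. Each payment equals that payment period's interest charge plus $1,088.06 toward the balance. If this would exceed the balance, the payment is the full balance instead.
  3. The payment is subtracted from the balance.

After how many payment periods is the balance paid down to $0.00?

# | Opening | Interest | Payment | End bal
1 | $8,919.54 | $240.82 | $1,328.88 | $7,831.48
2 | $7,831.48 | $240.82 | $1,328.88 | $6,743.42
3 | $6,743.42 | $240.82 | $1,328.88 | $5,655.36
4 | $5,655.36 | $240.82 | $1,328.88 | $4,567.30
5 | $4,567.30 | $240.82 | $1,328.88 | $3,479.24
6 | $3,479.24 | $240.82 | $1,328.88 | $2,391.18
7 | $2,391.18 | $240.82 | $1,328.88 | $1,303.12
8 | $1,303.12 | $240.82 | $1,328.88 | $215.06
9 | $215.06 | $240.82 | $455.88 | $0.00
Balance reaches $0.00 in payment period 9.

9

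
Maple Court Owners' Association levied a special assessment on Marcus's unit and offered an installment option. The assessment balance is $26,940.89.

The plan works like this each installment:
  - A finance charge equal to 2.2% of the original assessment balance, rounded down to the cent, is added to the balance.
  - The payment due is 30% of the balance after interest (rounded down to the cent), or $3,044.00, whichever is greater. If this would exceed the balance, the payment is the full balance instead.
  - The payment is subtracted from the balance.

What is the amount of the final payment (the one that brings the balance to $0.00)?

$758.18

Installment 1: $26,940.89 +$592.69 interest = $27,533.58; pay $8,260.07 → $19,273.51
Installment 2: $19,273.51 +$592.69 interest = $19,866.20; pay $5,959.86 → $13,906.34
Installment 3: $13,906.34 +$592.69 interest = $14,499.03; pay $4,349.70 → $10,149.33
Installment 4: $10,149.33 +$592.69 interest = $10,742.02; pay $3,222.60 → $7,519.42
Installment 5: $7,519.42 +$592.69 interest = $8,112.11; pay $3,044.00 → $5,068.11
Installment 6: $5,068.11 +$592.69 interest = $5,660.80; pay $3,044.00 → $2,616.80
Installment 7: $2,616.80 +$592.69 interest = $3,209.49; pay $3,044.00 → $165.49
Installment 8: $165.49 +$592.69 interest = $758.18; pay $758.18 → $0.00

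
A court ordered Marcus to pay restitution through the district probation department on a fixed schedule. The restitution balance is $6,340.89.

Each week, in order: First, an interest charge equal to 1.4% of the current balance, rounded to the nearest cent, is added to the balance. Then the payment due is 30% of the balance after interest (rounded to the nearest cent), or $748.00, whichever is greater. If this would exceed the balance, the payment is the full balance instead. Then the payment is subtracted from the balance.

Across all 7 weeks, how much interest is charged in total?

$262.76

Week 1: $6,340.89 +$88.77 interest = $6,429.66; pay $1,928.90 → $4,500.76
Week 2: $4,500.76 +$63.01 interest = $4,563.77; pay $1,369.13 → $3,194.64
Week 3: $3,194.64 +$44.72 interest = $3,239.36; pay $971.81 → $2,267.55
Week 4: $2,267.55 +$31.75 interest = $2,299.30; pay $748.00 → $1,551.30
Week 5: $1,551.30 +$21.72 interest = $1,573.02; pay $748.00 → $825.02
Week 6: $825.02 +$11.55 interest = $836.57; pay $748.00 → $88.57
Week 7: $88.57 +$1.24 interest = $89.81; pay $89.81 → $0.00
Total interest: $88.77 + $63.01 + $44.72 + $31.75 + $21.72 + $11.55 + $1.24 = $262.76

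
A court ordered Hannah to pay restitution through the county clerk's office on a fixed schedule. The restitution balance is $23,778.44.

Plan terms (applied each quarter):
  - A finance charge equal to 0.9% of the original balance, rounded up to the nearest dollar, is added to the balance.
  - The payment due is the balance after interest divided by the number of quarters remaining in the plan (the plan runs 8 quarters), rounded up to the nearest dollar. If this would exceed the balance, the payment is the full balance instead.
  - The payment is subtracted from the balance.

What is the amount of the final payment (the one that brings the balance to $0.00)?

Quarter 1: opening $23,778.44; interest $215.00 → $23,993.44; payment $3,000.00; balance $20,993.44
Quarter 2: opening $20,993.44; interest $215.00 → $21,208.44; payment $3,030.00; balance $18,178.44
Quarter 3: opening $18,178.44; interest $215.00 → $18,393.44; payment $3,066.00; balance $15,327.44
Quarter 4: opening $15,327.44; interest $215.00 → $15,542.44; payment $3,109.00; balance $12,433.44
Quarter 5: opening $12,433.44; interest $215.00 → $12,648.44; payment $3,163.00; balance $9,485.44
Quarter 6: opening $9,485.44; interest $215.00 → $9,700.44; payment $3,234.00; balance $6,466.44
Quarter 7: opening $6,466.44; interest $215.00 → $6,681.44; payment $3,341.00; balance $3,340.44
Quarter 8: opening $3,340.44; interest $215.00 → $3,555.44; payment $3,555.44; balance $0.00

$3,555.44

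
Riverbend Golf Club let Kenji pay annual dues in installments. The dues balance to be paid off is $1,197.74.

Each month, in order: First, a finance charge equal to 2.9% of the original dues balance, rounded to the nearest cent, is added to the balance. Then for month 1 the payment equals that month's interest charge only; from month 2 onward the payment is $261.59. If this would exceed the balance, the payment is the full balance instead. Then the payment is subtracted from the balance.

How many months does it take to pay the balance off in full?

Month 1: $1,197.74 +$34.73 interest = $1,232.47; pay $34.73 → $1,197.74
Month 2: $1,197.74 +$34.73 interest = $1,232.47; pay $261.59 → $970.88
Month 3: $970.88 +$34.73 interest = $1,005.61; pay $261.59 → $744.02
Month 4: $744.02 +$34.73 interest = $778.75; pay $261.59 → $517.16
Month 5: $517.16 +$34.73 interest = $551.89; pay $261.59 → $290.30
Month 6: $290.30 +$34.73 interest = $325.03; pay $261.59 → $63.44
Month 7: $63.44 +$34.73 interest = $98.17; pay $98.17 → $0.00
Balance reaches $0.00 in month 7.

7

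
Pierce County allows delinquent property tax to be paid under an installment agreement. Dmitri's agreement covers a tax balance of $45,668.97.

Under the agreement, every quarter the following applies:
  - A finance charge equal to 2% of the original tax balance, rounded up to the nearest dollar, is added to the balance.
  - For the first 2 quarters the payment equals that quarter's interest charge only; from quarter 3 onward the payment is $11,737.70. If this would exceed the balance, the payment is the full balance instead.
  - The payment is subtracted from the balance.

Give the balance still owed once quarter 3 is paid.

# | Opening | Interest | Payment | End bal
1 | $45,668.97 | $914.00 | $914.00 | $45,668.97
2 | $45,668.97 | $914.00 | $914.00 | $45,668.97
3 | $45,668.97 | $914.00 | $11,737.70 | $34,845.27

$34,845.27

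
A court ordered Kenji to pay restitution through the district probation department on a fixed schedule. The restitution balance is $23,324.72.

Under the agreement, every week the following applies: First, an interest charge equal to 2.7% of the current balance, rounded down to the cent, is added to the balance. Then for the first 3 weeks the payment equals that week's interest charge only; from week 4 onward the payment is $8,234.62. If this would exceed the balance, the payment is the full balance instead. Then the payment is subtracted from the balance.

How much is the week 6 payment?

$8,123.23

# | Opening | Interest | Payment | End bal
1 | $23,324.72 | $629.76 | $629.76 | $23,324.72
2 | $23,324.72 | $629.76 | $629.76 | $23,324.72
3 | $23,324.72 | $629.76 | $629.76 | $23,324.72
4 | $23,324.72 | $629.76 | $8,234.62 | $15,719.86
5 | $15,719.86 | $424.43 | $8,234.62 | $7,909.67
6 | $7,909.67 | $213.56 | $8,123.23 | $0.00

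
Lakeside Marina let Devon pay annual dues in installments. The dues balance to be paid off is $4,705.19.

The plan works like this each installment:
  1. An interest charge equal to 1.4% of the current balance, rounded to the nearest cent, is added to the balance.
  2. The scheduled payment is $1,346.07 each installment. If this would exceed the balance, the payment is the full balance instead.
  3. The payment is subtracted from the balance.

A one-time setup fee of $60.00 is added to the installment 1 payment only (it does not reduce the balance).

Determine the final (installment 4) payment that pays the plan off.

# | Opening | Interest | Payment | Fee | End bal
1 | $4,705.19 | $65.87 | $1,346.07 | $60.00 | $3,424.99
2 | $3,424.99 | $47.95 | $1,346.07 | — | $2,126.87
3 | $2,126.87 | $29.78 | $1,346.07 | — | $810.58
4 | $810.58 | $11.35 | $821.93 | — | $0.00

$821.93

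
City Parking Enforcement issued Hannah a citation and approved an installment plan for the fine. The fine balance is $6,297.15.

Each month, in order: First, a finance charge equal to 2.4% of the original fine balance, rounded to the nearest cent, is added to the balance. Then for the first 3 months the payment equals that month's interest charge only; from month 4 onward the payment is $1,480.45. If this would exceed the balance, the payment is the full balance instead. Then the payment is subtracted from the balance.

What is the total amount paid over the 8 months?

$7,506.19

Month 1: $6,297.15 +$151.13 interest = $6,448.28; pay $151.13 → $6,297.15
Month 2: $6,297.15 +$151.13 interest = $6,448.28; pay $151.13 → $6,297.15
Month 3: $6,297.15 +$151.13 interest = $6,448.28; pay $151.13 → $6,297.15
Month 4: $6,297.15 +$151.13 interest = $6,448.28; pay $1,480.45 → $4,967.83
Month 5: $4,967.83 +$151.13 interest = $5,118.96; pay $1,480.45 → $3,638.51
Month 6: $3,638.51 +$151.13 interest = $3,789.64; pay $1,480.45 → $2,309.19
Month 7: $2,309.19 +$151.13 interest = $2,460.32; pay $1,480.45 → $979.87
Month 8: $979.87 +$151.13 interest = $1,131.00; pay $1,131.00 → $0.00
Total paid: $7,506.19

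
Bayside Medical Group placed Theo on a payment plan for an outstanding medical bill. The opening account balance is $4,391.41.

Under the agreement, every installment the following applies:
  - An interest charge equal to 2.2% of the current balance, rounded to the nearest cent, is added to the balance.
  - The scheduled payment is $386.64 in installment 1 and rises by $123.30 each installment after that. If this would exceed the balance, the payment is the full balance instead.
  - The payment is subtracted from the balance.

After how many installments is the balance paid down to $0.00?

Installment 1: opening $4,391.41; interest $96.61 → $4,488.02; payment $386.64; balance $4,101.38
Installment 2: opening $4,101.38; interest $90.23 → $4,191.61; payment $509.94; balance $3,681.67
Installment 3: opening $3,681.67; interest $81.00 → $3,762.67; payment $633.24; balance $3,129.43
Installment 4: opening $3,129.43; interest $68.85 → $3,198.28; payment $756.54; balance $2,441.74
Installment 5: opening $2,441.74; interest $53.72 → $2,495.46; payment $879.84; balance $1,615.62
Installment 6: opening $1,615.62; interest $35.54 → $1,651.16; payment $1,003.14; balance $648.02
Installment 7: opening $648.02; interest $14.26 → $662.28; payment $662.28; balance $0.00
Balance reaches $0.00 in installment 7.

7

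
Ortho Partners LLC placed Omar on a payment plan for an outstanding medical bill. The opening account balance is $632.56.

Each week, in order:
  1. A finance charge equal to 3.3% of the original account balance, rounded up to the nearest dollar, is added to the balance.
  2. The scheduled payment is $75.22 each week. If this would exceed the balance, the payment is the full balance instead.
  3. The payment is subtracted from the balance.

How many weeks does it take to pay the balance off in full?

12

Week 1: $632.56 +$21.00 interest = $653.56; pay $75.22 → $578.34
Week 2: $578.34 +$21.00 interest = $599.34; pay $75.22 → $524.12
Week 3: $524.12 +$21.00 interest = $545.12; pay $75.22 → $469.90
Week 4: $469.90 +$21.00 interest = $490.90; pay $75.22 → $415.68
Week 5: $415.68 +$21.00 interest = $436.68; pay $75.22 → $361.46
Week 6: $361.46 +$21.00 interest = $382.46; pay $75.22 → $307.24
Week 7: $307.24 +$21.00 interest = $328.24; pay $75.22 → $253.02
Week 8: $253.02 +$21.00 interest = $274.02; pay $75.22 → $198.80
Week 9: $198.80 +$21.00 interest = $219.80; pay $75.22 → $144.58
Week 10: $144.58 +$21.00 interest = $165.58; pay $75.22 → $90.36
Week 11: $90.36 +$21.00 interest = $111.36; pay $75.22 → $36.14
Week 12: $36.14 +$21.00 interest = $57.14; pay $57.14 → $0.00
Balance reaches $0.00 in week 12.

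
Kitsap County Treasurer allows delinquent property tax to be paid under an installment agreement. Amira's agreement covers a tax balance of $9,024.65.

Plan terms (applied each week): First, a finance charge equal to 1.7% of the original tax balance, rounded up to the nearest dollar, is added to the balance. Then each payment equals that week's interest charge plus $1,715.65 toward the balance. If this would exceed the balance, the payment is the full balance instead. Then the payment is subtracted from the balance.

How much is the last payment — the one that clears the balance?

$600.40

Week 1: $9,024.65 +$154.00 interest = $9,178.65; pay $1,869.65 → $7,309.00
Week 2: $7,309.00 +$154.00 interest = $7,463.00; pay $1,869.65 → $5,593.35
Week 3: $5,593.35 +$154.00 interest = $5,747.35; pay $1,869.65 → $3,877.70
Week 4: $3,877.70 +$154.00 interest = $4,031.70; pay $1,869.65 → $2,162.05
Week 5: $2,162.05 +$154.00 interest = $2,316.05; pay $1,869.65 → $446.40
Week 6: $446.40 +$154.00 interest = $600.40; pay $600.40 → $0.00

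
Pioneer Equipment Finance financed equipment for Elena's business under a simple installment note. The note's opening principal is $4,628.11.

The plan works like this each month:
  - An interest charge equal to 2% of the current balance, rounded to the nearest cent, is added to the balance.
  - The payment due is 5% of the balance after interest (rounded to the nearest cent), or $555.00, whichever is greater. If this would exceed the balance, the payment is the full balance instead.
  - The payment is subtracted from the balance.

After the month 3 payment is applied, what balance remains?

$3,212.86

Month 1: $4,628.11 +$92.56 interest = $4,720.67; pay $555.00 → $4,165.67
Month 2: $4,165.67 +$83.31 interest = $4,248.98; pay $555.00 → $3,693.98
Month 3: $3,693.98 +$73.88 interest = $3,767.86; pay $555.00 → $3,212.86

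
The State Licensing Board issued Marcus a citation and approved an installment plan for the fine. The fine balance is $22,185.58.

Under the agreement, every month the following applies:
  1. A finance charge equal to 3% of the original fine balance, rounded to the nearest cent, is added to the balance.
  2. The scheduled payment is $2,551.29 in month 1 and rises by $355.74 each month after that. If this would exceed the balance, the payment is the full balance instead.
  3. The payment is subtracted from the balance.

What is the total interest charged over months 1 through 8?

$5,324.56

Month 1: $22,185.58 +$665.57 interest = $22,851.15; pay $2,551.29 → $20,299.86
Month 2: $20,299.86 +$665.57 interest = $20,965.43; pay $2,907.03 → $18,058.40
Month 3: $18,058.40 +$665.57 interest = $18,723.97; pay $3,262.77 → $15,461.20
Month 4: $15,461.20 +$665.57 interest = $16,126.77; pay $3,618.51 → $12,508.26
Month 5: $12,508.26 +$665.57 interest = $13,173.83; pay $3,974.25 → $9,199.58
Month 6: $9,199.58 +$665.57 interest = $9,865.15; pay $4,329.99 → $5,535.16
Month 7: $5,535.16 +$665.57 interest = $6,200.73; pay $4,685.73 → $1,515.00
Month 8: $1,515.00 +$665.57 interest = $2,180.57; pay $2,180.57 → $0.00
Total interest: $665.57 + $665.57 + $665.57 + $665.57 + $665.57 + $665.57 + $665.57 + $665.57 = $5,324.56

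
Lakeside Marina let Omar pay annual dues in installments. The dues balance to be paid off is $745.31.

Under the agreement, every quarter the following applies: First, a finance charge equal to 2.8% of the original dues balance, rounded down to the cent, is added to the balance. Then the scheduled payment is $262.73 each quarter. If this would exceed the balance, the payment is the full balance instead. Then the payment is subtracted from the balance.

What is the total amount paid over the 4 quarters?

Quarter 1: $745.31 +$20.86 interest = $766.17; pay $262.73 → $503.44
Quarter 2: $503.44 +$20.86 interest = $524.30; pay $262.73 → $261.57
Quarter 3: $261.57 +$20.86 interest = $282.43; pay $262.73 → $19.70
Quarter 4: $19.70 +$20.86 interest = $40.56; pay $40.56 → $0.00
Total paid: $828.75

$828.75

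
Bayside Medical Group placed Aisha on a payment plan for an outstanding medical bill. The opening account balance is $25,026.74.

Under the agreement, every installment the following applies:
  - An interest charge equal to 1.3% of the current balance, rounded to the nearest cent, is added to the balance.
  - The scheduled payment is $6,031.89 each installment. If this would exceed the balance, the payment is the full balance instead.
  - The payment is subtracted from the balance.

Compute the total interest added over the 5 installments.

$875.18

Installment 1: opening $25,026.74; interest $325.35 → $25,352.09; payment $6,031.89; balance $19,320.20
Installment 2: opening $19,320.20; interest $251.16 → $19,571.36; payment $6,031.89; balance $13,539.47
Installment 3: opening $13,539.47; interest $176.01 → $13,715.48; payment $6,031.89; balance $7,683.59
Installment 4: opening $7,683.59; interest $99.89 → $7,783.48; payment $6,031.89; balance $1,751.59
Installment 5: opening $1,751.59; interest $22.77 → $1,774.36; payment $1,774.36; balance $0.00
Total interest: $325.35 + $251.16 + $176.01 + $99.89 + $22.77 = $875.18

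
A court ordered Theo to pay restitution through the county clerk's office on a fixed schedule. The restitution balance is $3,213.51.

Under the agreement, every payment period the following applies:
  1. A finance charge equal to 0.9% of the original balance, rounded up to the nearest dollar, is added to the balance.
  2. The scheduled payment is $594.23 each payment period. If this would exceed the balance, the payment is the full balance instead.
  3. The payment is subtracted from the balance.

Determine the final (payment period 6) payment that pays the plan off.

$416.36

Payment period 1: opening $3,213.51; interest $29.00 → $3,242.51; payment $594.23; balance $2,648.28
Payment period 2: opening $2,648.28; interest $29.00 → $2,677.28; payment $594.23; balance $2,083.05
Payment period 3: opening $2,083.05; interest $29.00 → $2,112.05; payment $594.23; balance $1,517.82
Payment period 4: opening $1,517.82; interest $29.00 → $1,546.82; payment $594.23; balance $952.59
Payment period 5: opening $952.59; interest $29.00 → $981.59; payment $594.23; balance $387.36
Payment period 6: opening $387.36; interest $29.00 → $416.36; payment $416.36; balance $0.00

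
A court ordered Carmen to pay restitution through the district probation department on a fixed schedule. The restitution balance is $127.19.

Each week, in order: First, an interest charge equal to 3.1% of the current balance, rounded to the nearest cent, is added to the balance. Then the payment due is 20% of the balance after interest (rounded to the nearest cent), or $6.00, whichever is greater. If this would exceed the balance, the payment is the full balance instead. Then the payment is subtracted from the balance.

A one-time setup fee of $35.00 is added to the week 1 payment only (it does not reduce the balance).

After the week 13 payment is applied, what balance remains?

$0.00

Week 1: $127.19 +$3.94 interest = $131.13; pay $26.23 (+ $35.00 fee) → $104.90
Week 2: $104.90 +$3.25 interest = $108.15; pay $21.63 → $86.52
Week 3: $86.52 +$2.68 interest = $89.20; pay $17.84 → $71.36
Week 4: $71.36 +$2.21 interest = $73.57; pay $14.71 → $58.86
Week 5: $58.86 +$1.82 interest = $60.68; pay $12.14 → $48.54
Week 6: $48.54 +$1.50 interest = $50.04; pay $10.01 → $40.03
Week 7: $40.03 +$1.24 interest = $41.27; pay $8.25 → $33.02
Week 8: $33.02 +$1.02 interest = $34.04; pay $6.81 → $27.23
Week 9: $27.23 +$0.84 interest = $28.07; pay $6.00 → $22.07
Week 10: $22.07 +$0.68 interest = $22.75; pay $6.00 → $16.75
Week 11: $16.75 +$0.52 interest = $17.27; pay $6.00 → $11.27
Week 12: $11.27 +$0.35 interest = $11.62; pay $6.00 → $5.62
Week 13: $5.62 +$0.17 interest = $5.79; pay $5.79 → $0.00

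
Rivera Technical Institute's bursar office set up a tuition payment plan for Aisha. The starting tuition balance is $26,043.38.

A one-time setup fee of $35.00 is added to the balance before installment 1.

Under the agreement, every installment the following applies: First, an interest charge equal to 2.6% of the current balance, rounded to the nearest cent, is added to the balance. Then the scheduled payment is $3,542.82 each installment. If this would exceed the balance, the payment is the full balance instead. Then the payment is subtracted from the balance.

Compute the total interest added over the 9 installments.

# | Opening | Interest | Payment | End bal
1 | $26,078.38 | $678.04 | $3,542.82 | $23,213.60
2 | $23,213.60 | $603.55 | $3,542.82 | $20,274.33
3 | $20,274.33 | $527.13 | $3,542.82 | $17,258.64
4 | $17,258.64 | $448.72 | $3,542.82 | $14,164.54
5 | $14,164.54 | $368.28 | $3,542.82 | $10,990.00
6 | $10,990.00 | $285.74 | $3,542.82 | $7,732.92
7 | $7,732.92 | $201.06 | $3,542.82 | $4,391.16
8 | $4,391.16 | $114.17 | $3,542.82 | $962.51
9 | $962.51 | $25.03 | $987.54 | $0.00
Total interest: $678.04 + $603.55 + $527.13 + $448.72 + $368.28 + $285.74 + $201.06 + $114.17 + $25.03 = $3,251.72

$3,251.72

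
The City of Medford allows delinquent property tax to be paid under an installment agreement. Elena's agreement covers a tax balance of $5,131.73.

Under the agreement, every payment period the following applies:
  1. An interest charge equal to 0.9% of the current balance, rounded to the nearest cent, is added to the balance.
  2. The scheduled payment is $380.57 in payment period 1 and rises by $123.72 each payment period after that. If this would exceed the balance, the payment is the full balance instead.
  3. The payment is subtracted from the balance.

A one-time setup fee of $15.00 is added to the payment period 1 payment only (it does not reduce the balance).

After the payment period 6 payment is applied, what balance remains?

$1,201.53

# | Opening | Interest | Payment | Fee | End bal
1 | $5,131.73 | $46.19 | $380.57 | $15.00 | $4,797.35
2 | $4,797.35 | $43.18 | $504.29 | — | $4,336.24
3 | $4,336.24 | $39.03 | $628.01 | — | $3,747.26
4 | $3,747.26 | $33.73 | $751.73 | — | $3,029.26
5 | $3,029.26 | $27.26 | $875.45 | — | $2,181.07
6 | $2,181.07 | $19.63 | $999.17 | — | $1,201.53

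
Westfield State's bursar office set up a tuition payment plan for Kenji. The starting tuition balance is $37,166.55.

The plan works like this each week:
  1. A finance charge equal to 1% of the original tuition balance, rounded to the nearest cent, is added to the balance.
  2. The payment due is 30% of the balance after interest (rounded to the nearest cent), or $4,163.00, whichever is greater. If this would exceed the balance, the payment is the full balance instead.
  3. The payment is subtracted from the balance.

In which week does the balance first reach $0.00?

Week 1: $37,166.55 +$371.67 interest = $37,538.22; pay $11,261.47 → $26,276.75
Week 2: $26,276.75 +$371.67 interest = $26,648.42; pay $7,994.53 → $18,653.89
Week 3: $18,653.89 +$371.67 interest = $19,025.56; pay $5,707.67 → $13,317.89
Week 4: $13,317.89 +$371.67 interest = $13,689.56; pay $4,163.00 → $9,526.56
Week 5: $9,526.56 +$371.67 interest = $9,898.23; pay $4,163.00 → $5,735.23
Week 6: $5,735.23 +$371.67 interest = $6,106.90; pay $4,163.00 → $1,943.90
Week 7: $1,943.90 +$371.67 interest = $2,315.57; pay $2,315.57 → $0.00
Balance reaches $0.00 in week 7.

7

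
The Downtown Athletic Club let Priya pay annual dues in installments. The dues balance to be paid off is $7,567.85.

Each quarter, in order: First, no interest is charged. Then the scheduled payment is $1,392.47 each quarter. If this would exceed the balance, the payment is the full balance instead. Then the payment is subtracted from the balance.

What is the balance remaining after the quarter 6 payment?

$0.00

Quarter 1: $7,567.85 − $1,392.47 → $6,175.38
Quarter 2: $6,175.38 − $1,392.47 → $4,782.91
Quarter 3: $4,782.91 − $1,392.47 → $3,390.44
Quarter 4: $3,390.44 − $1,392.47 → $1,997.97
Quarter 5: $1,997.97 − $1,392.47 → $605.50
Quarter 6: $605.50 − $605.50 → $0.00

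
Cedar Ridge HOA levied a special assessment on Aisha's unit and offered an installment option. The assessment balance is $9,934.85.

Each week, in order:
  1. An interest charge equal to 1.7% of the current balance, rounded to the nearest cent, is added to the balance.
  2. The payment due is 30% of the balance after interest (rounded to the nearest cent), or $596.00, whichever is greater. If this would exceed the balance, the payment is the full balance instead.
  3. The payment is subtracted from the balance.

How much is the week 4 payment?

Week 1: $9,934.85 +$168.89 interest = $10,103.74; pay $3,031.12 → $7,072.62
Week 2: $7,072.62 +$120.23 interest = $7,192.85; pay $2,157.86 → $5,034.99
Week 3: $5,034.99 +$85.59 interest = $5,120.58; pay $1,536.17 → $3,584.41
Week 4: $3,584.41 +$60.93 interest = $3,645.34; pay $1,093.60 → $2,551.74

$1,093.60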